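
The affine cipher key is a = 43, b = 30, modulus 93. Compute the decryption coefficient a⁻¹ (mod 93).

Extended Euclidean algorithm:
93 = 2·43 + 7
43 = 6·7 + 1
7 = 7·1 + 0
The gcd is 1. Working backward:
1 = 43 − 6·7
1 = −6·93 + 13·43
So 43·13 ≡ 1 (mod 93).

13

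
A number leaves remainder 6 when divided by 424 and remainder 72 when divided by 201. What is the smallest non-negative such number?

Write x = 6 + 424·k. Then 424·k ≡ 72 − 6 ≡ 66 (mod 201).
Need 424⁻¹ mod 201. Extended Euclid on (201, 22):
201 = 9×22 + 3
22 = 7×3 + 1
3 = 3×1 + 0
Back-substitute:
1 = 22 − 7·3
1 = −7·201 + 64·22
424⁻¹ ≡ 64 (mod 201), so k ≡ 64·66 ≡ 3 (mod 201).
x = 6 + 424·3 = 1278.

1278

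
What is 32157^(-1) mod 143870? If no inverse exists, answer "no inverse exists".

125983

Extended Euclidean algorithm:
143870 = 4*32157 + 15242
32157 = 2*15242 + 1673
15242 = 9*1673 + 185
1673 = 9*185 + 8
185 = 23*8 + 1
8 = 8*1 + 0
gcd = 1, so the inverse exists. Back-substitute:
1 = 185 − 23·8
1 = −23·1673 + 208·185
1 = 208·15242 − 1895·1673
1 = −1895·32157 + 3998·15242
1 = 3998·143870 − 17887·32157
Hence 32157⁻¹ ≡ -17887 ≡ 125983 (mod 143870).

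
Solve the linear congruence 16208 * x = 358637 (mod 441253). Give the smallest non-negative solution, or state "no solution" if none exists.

283782

First find gcd(16208, 441253):
441253 = 27*16208 + 3637
16208 = 4*3637 + 1660
3637 = 2*1660 + 317
1660 = 5*317 + 75
317 = 4*75 + 17
75 = 4*17 + 7
17 = 2*7 + 3
7 = 2*3 + 1
3 = 3*1 + 0
gcd = 1, so a unique solution mod 441253 exists.
Back-substitute for the Bézout coefficients:
1 = 7 − 2·3
1 = −2·17 + 5·7
1 = 5·75 − 22·17
1 = −22·317 + 93·75
1 = 93·1660 − 487·317
1 = −487·3637 + 1067·1660
1 = 1067·16208 − 4755·3637
1 = −4755·441253 + 129452·16208
So 16208·(129452) ≡ 1 (mod 441253), giving 16208⁻¹ ≡ 129452.
x ≡ 16208⁻¹·358637 ≡ 129452·358637 ≡ 283782 (mod 441253).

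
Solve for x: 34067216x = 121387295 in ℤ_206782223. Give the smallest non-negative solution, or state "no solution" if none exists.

201848371

First find gcd(34067216, 206782223):
206782223 = 6·34067216 + 2378927
34067216 = 14·2378927 + 762238
2378927 = 3·762238 + 92213
762238 = 8·92213 + 24534
92213 = 3·24534 + 18611
24534 = 1·18611 + 5923
18611 = 3·5923 + 842
5923 = 7·842 + 29
842 = 29·29 + 1
29 = 29·1 + 0
gcd = 1, so a unique solution mod 206782223 exists.
Back-substitute for the Bézout coefficients:
1 = 842 − 29·29
1 = −29·5923 + 204·842
1 = 204·18611 − 641·5923
1 = −641·24534 + 845·18611
1 = 845·92213 − 3176·24534
1 = −3176·762238 + 26253·92213
1 = 26253·2378927 − 81935·762238
1 = −81935·34067216 + 1173343·2378927
1 = 1173343·206782223 − 7121993·34067216
So 34067216·(-7121993) ≡ 1 (mod 206782223), giving 34067216⁻¹ ≡ 199660230.
x ≡ 34067216⁻¹·121387295 ≡ 199660230·121387295 ≡ 201848371 (mod 206782223).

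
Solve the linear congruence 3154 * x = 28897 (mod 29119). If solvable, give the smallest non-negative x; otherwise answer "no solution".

29082

First find gcd(3154, 29119):
29119 = 9·3154 + 733
3154 = 4·733 + 222
733 = 3·222 + 67
222 = 3·67 + 21
67 = 3·21 + 4
21 = 5·4 + 1
4 = 4·1 + 0
gcd = 1, so a unique solution mod 29119 exists.
Back-substitute for the Bézout coefficients:
1 = 21 − 5·4
1 = −5·67 + 16·21
1 = 16·222 − 53·67
1 = −53·733 + 175·222
1 = 175·3154 − 753·733
1 = −753·29119 + 6952·3154
So 3154·(6952) ≡ 1 (mod 29119), giving 3154⁻¹ ≡ 6952.
x ≡ 3154⁻¹·28897 ≡ 6952·28897 ≡ 29082 (mod 29119).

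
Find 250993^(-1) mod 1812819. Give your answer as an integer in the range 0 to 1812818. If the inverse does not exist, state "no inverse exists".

1371685

Apply the Euclidean algorithm to 1812819 and 250993:
1812819 = 7×250993 + 55868
250993 = 4×55868 + 27521
55868 = 2×27521 + 826
27521 = 33×826 + 263
826 = 3×263 + 37
263 = 7×37 + 4
37 = 9×4 + 1
4 = 4×1 + 0
Since gcd(250993, 1812819) = 1, back-substitute to write 1 as a combination:
1 = 37 − 9·4
1 = −9·263 + 64·37
1 = 64·826 − 201·263
1 = −201·27521 + 6697·826
1 = 6697·55868 − 13595·27521
1 = −13595·250993 + 61077·55868
1 = 61077·1812819 − 441134·250993
So 250993·(-441134) ≡ 1 (mod 1812819), and -441134 ≡ 1371685 (mod 1812819).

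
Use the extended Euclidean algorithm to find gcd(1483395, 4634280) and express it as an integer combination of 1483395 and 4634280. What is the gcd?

15

Repeated division:
4634280 = 3*1483395 + 184095
1483395 = 8*184095 + 10635
184095 = 17*10635 + 3300
10635 = 3*3300 + 735
3300 = 4*735 + 360
735 = 2*360 + 15
360 = 24*15 + 0
gcd(1483395, 4634280) = 15.
Express as a combination:
15 = 735 − 2·360
15 = −2·3300 + 9·735
15 = 9·10635 − 29·3300
15 = −29·184095 + 502·10635
15 = 502·1483395 − 4045·184095
15 = −4045·4634280 + 12637·1483395
So 15 = (-4045)·4634280 + (12637)·1483395.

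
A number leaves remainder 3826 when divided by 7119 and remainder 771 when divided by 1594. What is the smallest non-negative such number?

Write x = 3826 + 7119·k. Then 7119·k ≡ 771 − 3826 ≡ 133 (mod 1594).
Need 7119⁻¹ mod 1594. Extended Euclid on (1594, 743):
1594 = 2×743 + 108
743 = 6×108 + 95
108 = 1×95 + 13
95 = 7×13 + 4
13 = 3×4 + 1
4 = 4×1 + 0
Back-substitute:
1 = 13 − 3·4
1 = −3·95 + 22·13
1 = 22·108 − 25·95
1 = −25·743 + 172·108
1 = 172·1594 − 369·743
7119⁻¹ ≡ 1225 (mod 1594), so k ≡ 1225·133 ≡ 337 (mod 1594).
x = 3826 + 7119·337 = 2402929.

2402929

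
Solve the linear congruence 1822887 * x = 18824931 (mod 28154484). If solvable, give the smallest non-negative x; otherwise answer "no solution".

2128161

First find gcd(1822887, 28154484):
28154484 = 15×1822887 + 811179
1822887 = 2×811179 + 200529
811179 = 4×200529 + 9063
200529 = 22×9063 + 1143
9063 = 7×1143 + 1062
1143 = 1×1062 + 81
1062 = 13×81 + 9
81 = 9×9 + 0
gcd = 9 and 9 | 18824931, so solutions exist. Divide through by 9: 202543x ≡ 2091659 (mod 3128276).
Now find 202543⁻¹ mod 3128276:
3128276 = 15×202543 + 90131
202543 = 2×90131 + 22281
90131 = 4×22281 + 1007
22281 = 22×1007 + 127
1007 = 7×127 + 118
127 = 1×118 + 9
118 = 13×9 + 1
9 = 9×1 + 0
Back-substitute:
1 = 118 − 13·9
1 = −13·127 + 14·118
1 = 14·1007 − 111·127
1 = −111·22281 + 2456·1007
1 = 2456·90131 − 9935·22281
1 = −9935·202543 + 22326·90131
1 = 22326·3128276 − 344825·202543
So 202543·(-344825) ≡ 1 (mod 3128276), i.e. 202543⁻¹ ≡ 2783451.
Then x ≡ 2783451·2091659 ≡ 2128161 (mod 3128276); the smallest non-negative solution is x = 2128161.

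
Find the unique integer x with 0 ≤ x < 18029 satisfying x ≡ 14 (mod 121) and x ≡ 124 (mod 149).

3402

Write x = 14 + 121·k. Then 121·k ≡ 124 − 14 ≡ 110 (mod 149).
Need 121⁻¹ mod 149. Extended Euclid on (149, 121):
149 = 1·121 + 28
121 = 4·28 + 9
28 = 3·9 + 1
9 = 9·1 + 0
Back-substitute:
1 = 28 − 3·9
1 = −3·121 + 13·28
1 = 13·149 − 16·121
121⁻¹ ≡ 133 (mod 149), so k ≡ 133·110 ≡ 28 (mod 149).
x = 14 + 121·28 = 3402.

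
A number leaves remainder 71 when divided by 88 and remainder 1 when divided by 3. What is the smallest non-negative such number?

247

Write x = 71 + 88·k. Then 88·k ≡ 1 − 71 ≡ 2 (mod 3).
Need 88⁻¹ mod 3. Extended Euclid on (3, 1):
3 = 3×1 + 0
88⁻¹ ≡ 1 (mod 3), so k ≡ 1·2 ≡ 2 (mod 3).
x = 71 + 88·2 = 247.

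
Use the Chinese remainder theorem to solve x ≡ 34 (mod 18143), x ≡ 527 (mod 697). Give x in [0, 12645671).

Write x = 34 + 18143·k. Then 18143·k ≡ 527 − 34 ≡ 493 (mod 697).
Need 18143⁻¹ mod 697. Extended Euclid on (697, 21):
697 = 33·21 + 4
21 = 5·4 + 1
4 = 4·1 + 0
Back-substitute:
1 = 21 − 5·4
1 = −5·697 + 166·21
18143⁻¹ ≡ 166 (mod 697), so k ≡ 166·493 ≡ 289 (mod 697).
x = 34 + 18143·289 = 5243361.

5243361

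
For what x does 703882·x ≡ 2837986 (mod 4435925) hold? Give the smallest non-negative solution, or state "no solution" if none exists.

2590048

First find gcd(703882, 4435925):
4435925 = 6*703882 + 212633
703882 = 3*212633 + 65983
212633 = 3*65983 + 14684
65983 = 4*14684 + 7247
14684 = 2*7247 + 190
7247 = 38*190 + 27
190 = 7*27 + 1
27 = 27*1 + 0
gcd = 1, so a unique solution mod 4435925 exists.
Back-substitute for the Bézout coefficients:
1 = 190 − 7·27
1 = −7·7247 + 267·190
1 = 267·14684 − 541·7247
1 = −541·65983 + 2431·14684
1 = 2431·212633 − 7834·65983
1 = −7834·703882 + 25933·212633
1 = 25933·4435925 − 163432·703882
So 703882·(-163432) ≡ 1 (mod 4435925), giving 703882⁻¹ ≡ 4272493.
x ≡ 703882⁻¹·2837986 ≡ 4272493·2837986 ≡ 2590048 (mod 4435925).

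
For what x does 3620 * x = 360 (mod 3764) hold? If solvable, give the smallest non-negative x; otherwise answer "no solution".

468

First find gcd(3620, 3764):
3764 = 1*3620 + 144
3620 = 25*144 + 20
144 = 7*20 + 4
20 = 5*4 + 0
gcd = 4 and 4 | 360, so solutions exist. Divide through by 4: 905x ≡ 90 (mod 941).
Now find 905⁻¹ mod 941:
941 = 1·905 + 36
905 = 25·36 + 5
36 = 7·5 + 1
5 = 5·1 + 0
Back-substitute:
1 = 36 − 7·5
1 = −7·905 + 176·36
1 = 176·941 − 183·905
So 905·(-183) ≡ 1 (mod 941), i.e. 905⁻¹ ≡ 758.
Then x ≡ 758·90 ≡ 468 (mod 941); the smallest non-negative solution is x = 468.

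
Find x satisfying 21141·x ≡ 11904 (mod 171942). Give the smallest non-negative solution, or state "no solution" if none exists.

First find gcd(21141, 171942):
171942 = 8×21141 + 2814
21141 = 7×2814 + 1443
2814 = 1×1443 + 1371
1443 = 1×1371 + 72
1371 = 19×72 + 3
72 = 24×3 + 0
gcd = 3 and 3 | 11904, so solutions exist. Divide through by 3: 7047x ≡ 3968 (mod 57314).
Now find 7047⁻¹ mod 57314:
57314 = 8*7047 + 938
7047 = 7*938 + 481
938 = 1*481 + 457
481 = 1*457 + 24
457 = 19*24 + 1
24 = 24*1 + 0
Back-substitute:
1 = 457 − 19·24
1 = −19·481 + 20·457
1 = 20·938 − 39·481
1 = −39·7047 + 293·938
1 = 293·57314 − 2383·7047
So 7047·(-2383) ≡ 1 (mod 57314), i.e. 7047⁻¹ ≡ 54931.
Then x ≡ 54931·3968 ≡ 1066 (mod 57314); the smallest non-negative solution is x = 1066.

1066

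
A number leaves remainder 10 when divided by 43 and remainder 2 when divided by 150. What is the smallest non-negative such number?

Write x = 10 + 43·k. Then 43·k ≡ 2 − 10 ≡ 142 (mod 150).
Need 43⁻¹ mod 150. Extended Euclid on (150, 43):
150 = 3*43 + 21
43 = 2*21 + 1
21 = 21*1 + 0
Back-substitute:
1 = 43 − 2·21
1 = −2·150 + 7·43
43⁻¹ ≡ 7 (mod 150), so k ≡ 7·142 ≡ 94 (mod 150).
x = 10 + 43·94 = 4052.

4052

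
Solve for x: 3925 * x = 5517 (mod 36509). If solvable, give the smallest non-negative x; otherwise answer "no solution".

First find gcd(3925, 36509):
36509 = 9×3925 + 1184
3925 = 3×1184 + 373
1184 = 3×373 + 65
373 = 5×65 + 48
65 = 1×48 + 17
48 = 2×17 + 14
17 = 1×14 + 3
14 = 4×3 + 2
3 = 1×2 + 1
2 = 2×1 + 0
gcd = 1, so a unique solution mod 36509 exists.
Back-substitute for the Bézout coefficients:
1 = 3 − 2
1 = −14 + 5·3
1 = 5·17 − 6·14
1 = −6·48 + 17·17
1 = 17·65 − 23·48
1 = −23·373 + 132·65
1 = 132·1184 − 419·373
1 = −419·3925 + 1389·1184
1 = 1389·36509 − 12920·3925
So 3925·(-12920) ≡ 1 (mod 36509), giving 3925⁻¹ ≡ 23589.
x ≡ 3925⁻¹·5517 ≡ 23589·5517 ≡ 22437 (mod 36509).

22437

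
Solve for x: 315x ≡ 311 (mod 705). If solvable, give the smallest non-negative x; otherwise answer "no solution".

no solution

gcd(315, 705):
705 = 2*315 + 75
315 = 4*75 + 15
75 = 5*15 + 0
gcd = 15, but 15 ∤ 311, so the congruence has no solution.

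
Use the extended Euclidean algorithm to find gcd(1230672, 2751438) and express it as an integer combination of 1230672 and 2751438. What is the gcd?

Apply Euclid's algorithm to 2751438 and 1230672:
2751438 = 2*1230672 + 290094
1230672 = 4*290094 + 70296
290094 = 4*70296 + 8910
70296 = 7*8910 + 7926
8910 = 1*7926 + 984
7926 = 8*984 + 54
984 = 18*54 + 12
54 = 4*12 + 6
12 = 2*6 + 0
gcd(1230672, 2751438) = 6.
Working backward:
6 = 54 − 4·12
6 = −4·984 + 73·54
6 = 73·7926 − 588·984
6 = −588·8910 + 661·7926
6 = 661·70296 − 5215·8910
6 = −5215·290094 + 21521·70296
6 = 21521·1230672 − 91299·290094
6 = −91299·2751438 + 204119·1230672
So 6 = (-91299)·2751438 + (204119)·1230672.

6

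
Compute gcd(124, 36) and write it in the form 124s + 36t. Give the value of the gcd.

4

Euclidean algorithm:
124 = 3*36 + 16
36 = 2*16 + 4
16 = 4*4 + 0
gcd(124, 36) = 4.
Back-substituting:
4 = 36 − 2·16
4 = −2·124 + 7·36
So 4 = (-2)·124 + (7)·36.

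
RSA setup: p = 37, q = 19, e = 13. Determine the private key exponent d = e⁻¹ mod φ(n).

349

φ(n) = (p−1)(q−1) = 36·18 = 648.
Need d with 13·d ≡ 1 (mod 648). Apply the extended Euclidean algorithm:
648 = 49×13 + 11
13 = 1×11 + 2
11 = 5×2 + 1
2 = 2×1 + 0
Back-substitute:
1 = 11 − 5·2
1 = −5·13 + 6·11
1 = 6·648 − 299·13
So 13·(-299) ≡ 1 (mod 648), hence d ≡ -299 ≡ 349 (mod 648).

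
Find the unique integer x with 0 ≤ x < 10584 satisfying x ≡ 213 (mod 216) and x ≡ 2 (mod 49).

7989

Write x = 213 + 216·k. Then 216·k ≡ 2 − 213 ≡ 34 (mod 49).
Need 216⁻¹ mod 49. Extended Euclid on (49, 20):
49 = 2·20 + 9
20 = 2·9 + 2
9 = 4·2 + 1
2 = 2·1 + 0
Back-substitute:
1 = 9 − 4·2
1 = −4·20 + 9·9
1 = 9·49 − 22·20
216⁻¹ ≡ 27 (mod 49), so k ≡ 27·34 ≡ 36 (mod 49).
x = 213 + 216·36 = 7989.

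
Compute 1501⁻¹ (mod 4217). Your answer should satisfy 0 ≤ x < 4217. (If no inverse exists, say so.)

gcd(4217, 1501) by repeated division:
4217 = 2·1501 + 1215
1501 = 1·1215 + 286
1215 = 4·286 + 71
286 = 4·71 + 2
71 = 35·2 + 1
2 = 2·1 + 0
gcd = 1, so the inverse exists. Back-substitute:
1 = 71 − 35·2
1 = −35·286 + 141·71
1 = 141·1215 − 599·286
1 = −599·1501 + 740·1215
1 = 740·4217 − 2079·1501
Hence 1501⁻¹ ≡ -2079 ≡ 2138 (mod 4217).

2138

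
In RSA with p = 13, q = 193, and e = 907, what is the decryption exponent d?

2083

φ(n) = (p−1)(q−1) = 12·192 = 2304.
Need d with 907·d ≡ 1 (mod 2304). Apply the extended Euclidean algorithm:
2304 = 2·907 + 490
907 = 1·490 + 417
490 = 1·417 + 73
417 = 5·73 + 52
73 = 1·52 + 21
52 = 2·21 + 10
21 = 2·10 + 1
10 = 10·1 + 0
Back-substitute:
1 = 21 − 2·10
1 = −2·52 + 5·21
1 = 5·73 − 7·52
1 = −7·417 + 40·73
1 = 40·490 − 47·417
1 = −47·907 + 87·490
1 = 87·2304 − 221·907
So 907·(-221) ≡ 1 (mod 2304), hence d ≡ -221 ≡ 2083 (mod 2304).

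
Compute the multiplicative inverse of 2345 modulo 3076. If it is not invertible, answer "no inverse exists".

425

Extended Euclidean algorithm:
3076 = 1×2345 + 731
2345 = 3×731 + 152
731 = 4×152 + 123
152 = 1×123 + 29
123 = 4×29 + 7
29 = 4×7 + 1
7 = 7×1 + 0
gcd = 1, so the inverse exists. Back-substitute:
1 = 29 − 4·7
1 = −4·123 + 17·29
1 = 17·152 − 21·123
1 = −21·731 + 101·152
1 = 101·2345 − 324·731
1 = −324·3076 + 425·2345
So 2345·425 ≡ 1 (mod 3076).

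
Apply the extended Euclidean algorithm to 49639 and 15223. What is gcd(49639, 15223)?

1

Repeated division:
49639 = 3*15223 + 3970
15223 = 3*3970 + 3313
3970 = 1*3313 + 657
3313 = 5*657 + 28
657 = 23*28 + 13
28 = 2*13 + 2
13 = 6*2 + 1
2 = 2*1 + 0
gcd(49639, 15223) = 1.
Working backward:
1 = 13 − 6·2
1 = −6·28 + 13·13
1 = 13·657 − 305·28
1 = −305·3313 + 1538·657
1 = 1538·3970 − 1843·3313
1 = −1843·15223 + 7067·3970
1 = 7067·49639 − 23044·15223
So 1 = (7067)·49639 + (-23044)·15223.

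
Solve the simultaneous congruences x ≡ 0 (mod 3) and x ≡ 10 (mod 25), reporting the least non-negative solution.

Write x = 0 + 3·k. Then 3·k ≡ 10 − 0 ≡ 10 (mod 25).
Need 3⁻¹ mod 25. Extended Euclid on (25, 3):
25 = 8·3 + 1
3 = 3·1 + 0
Back-substitute:
1 = 25 − 8·3
3⁻¹ ≡ 17 (mod 25), so k ≡ 17·10 ≡ 20 (mod 25).
x = 0 + 3·20 = 60.

60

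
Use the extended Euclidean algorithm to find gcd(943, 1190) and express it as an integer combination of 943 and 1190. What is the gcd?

1

Euclidean algorithm:
1190 = 1*943 + 247
943 = 3*247 + 202
247 = 1*202 + 45
202 = 4*45 + 22
45 = 2*22 + 1
22 = 22*1 + 0
gcd(943, 1190) = 1.
Express as a combination:
1 = 45 − 2·22
1 = −2·202 + 9·45
1 = 9·247 − 11·202
1 = −11·943 + 42·247
1 = 42·1190 − 53·943
So 1 = (42)·1190 + (-53)·943.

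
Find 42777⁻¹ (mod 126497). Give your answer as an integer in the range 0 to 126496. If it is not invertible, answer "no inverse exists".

Euclidean algorithm on 126497, 42777:
126497 = 2·42777 + 40943
42777 = 1·40943 + 1834
40943 = 22·1834 + 595
1834 = 3·595 + 49
595 = 12·49 + 7
49 = 7·7 + 0
Since gcd = 7 > 1, 42777 is not a unit mod 126497.

no inverse exists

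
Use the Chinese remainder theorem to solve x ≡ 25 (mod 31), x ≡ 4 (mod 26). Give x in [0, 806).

Write x = 25 + 31·k. Then 31·k ≡ 4 − 25 ≡ 5 (mod 26).
Need 31⁻¹ mod 26. Extended Euclid on (26, 5):
26 = 5*5 + 1
5 = 5*1 + 0
Back-substitute:
1 = 26 − 5·5
31⁻¹ ≡ 21 (mod 26), so k ≡ 21·5 ≡ 1 (mod 26).
x = 25 + 31·1 = 56.

56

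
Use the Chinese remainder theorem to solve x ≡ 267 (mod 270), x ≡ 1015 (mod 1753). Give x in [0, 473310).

183327

Write x = 267 + 270·k. Then 270·k ≡ 1015 − 267 ≡ 748 (mod 1753).
Need 270⁻¹ mod 1753. Extended Euclid on (1753, 270):
1753 = 6*270 + 133
270 = 2*133 + 4
133 = 33*4 + 1
4 = 4*1 + 0
Back-substitute:
1 = 133 − 33·4
1 = −33·270 + 67·133
1 = 67·1753 − 435·270
270⁻¹ ≡ 1318 (mod 1753), so k ≡ 1318·748 ≡ 678 (mod 1753).
x = 267 + 270·678 = 183327.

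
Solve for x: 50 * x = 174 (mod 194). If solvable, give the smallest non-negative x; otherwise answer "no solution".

First find gcd(50, 194):
194 = 3*50 + 44
50 = 1*44 + 6
44 = 7*6 + 2
6 = 3*2 + 0
gcd = 2 and 2 | 174, so solutions exist. Divide through by 2: 25x ≡ 87 (mod 97).
Now find 25⁻¹ mod 97:
97 = 3·25 + 22
25 = 1·22 + 3
22 = 7·3 + 1
3 = 3·1 + 0
Back-substitute:
1 = 22 − 7·3
1 = −7·25 + 8·22
1 = 8·97 − 31·25
So 25·(-31) ≡ 1 (mod 97), i.e. 25⁻¹ ≡ 66.
Then x ≡ 66·87 ≡ 19 (mod 97); the smallest non-negative solution is x = 19.

19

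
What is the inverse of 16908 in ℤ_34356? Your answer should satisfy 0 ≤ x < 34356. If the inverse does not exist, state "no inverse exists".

no inverse exists

Euclidean algorithm on 34356, 16908:
34356 = 2*16908 + 540
16908 = 31*540 + 168
540 = 3*168 + 36
168 = 4*36 + 24
36 = 1*24 + 12
24 = 2*12 + 0
gcd(16908, 34356) = 12 ≠ 1, so 16908 has no multiplicative inverse modulo 34356.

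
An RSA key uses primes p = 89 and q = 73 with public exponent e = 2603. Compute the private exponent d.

φ(n) = (p−1)(q−1) = 88·72 = 6336.
Need d with 2603·d ≡ 1 (mod 6336). Apply the extended Euclidean algorithm:
6336 = 2×2603 + 1130
2603 = 2×1130 + 343
1130 = 3×343 + 101
343 = 3×101 + 40
101 = 2×40 + 21
40 = 1×21 + 19
21 = 1×19 + 2
19 = 9×2 + 1
2 = 2×1 + 0
Back-substitute:
1 = 19 − 9·2
1 = −9·21 + 10·19
1 = 10·40 − 19·21
1 = −19·101 + 48·40
1 = 48·343 − 163·101
1 = −163·1130 + 537·343
1 = 537·2603 − 1237·1130
1 = −1237·6336 + 3011·2603
So 2603·3011 ≡ 1 (mod 6336), hence d = 3011.

3011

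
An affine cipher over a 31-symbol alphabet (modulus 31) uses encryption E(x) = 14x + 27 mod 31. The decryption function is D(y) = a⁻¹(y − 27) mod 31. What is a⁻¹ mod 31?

20

Run Euclid on (31, 14):
31 = 2×14 + 3
14 = 4×3 + 2
3 = 1×2 + 1
2 = 2×1 + 0
The gcd is 1. Working backward:
1 = 3 − 2
1 = −14 + 5·3
1 = 5·31 − 11·14
So 14·(-11) ≡ 1 (mod 31), and -11 ≡ 20 (mod 31).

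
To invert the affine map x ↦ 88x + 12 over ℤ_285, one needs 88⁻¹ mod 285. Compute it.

217

gcd(285, 88) by repeated division:
285 = 3×88 + 21
88 = 4×21 + 4
21 = 5×4 + 1
4 = 4×1 + 0
The gcd is 1. Working backward:
1 = 21 − 5·4
1 = −5·88 + 21·21
1 = 21·285 − 68·88
So 88·(-68) ≡ 1 (mod 285), and -68 ≡ 217 (mod 285).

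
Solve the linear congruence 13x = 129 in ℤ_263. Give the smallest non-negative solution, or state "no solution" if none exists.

First find gcd(13, 263):
263 = 20*13 + 3
13 = 4*3 + 1
3 = 3*1 + 0
gcd = 1, so a unique solution mod 263 exists.
Back-substitute for the Bézout coefficients:
1 = 13 − 4·3
1 = −4·263 + 81·13
So 13·(81) ≡ 1 (mod 263), giving 13⁻¹ ≡ 81.
x ≡ 13⁻¹·129 ≡ 81·129 ≡ 192 (mod 263).

192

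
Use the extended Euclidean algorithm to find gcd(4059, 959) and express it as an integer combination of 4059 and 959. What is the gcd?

Euclidean algorithm:
4059 = 4×959 + 223
959 = 4×223 + 67
223 = 3×67 + 22
67 = 3×22 + 1
22 = 22×1 + 0
gcd(4059, 959) = 1.
Working backward:
1 = 67 − 3·22
1 = −3·223 + 10·67
1 = 10·959 − 43·223
1 = −43·4059 + 182·959
So 1 = (-43)·4059 + (182)·959.

1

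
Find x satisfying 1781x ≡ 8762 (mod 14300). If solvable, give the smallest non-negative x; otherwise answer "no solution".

302

First find gcd(1781, 14300):
14300 = 8*1781 + 52
1781 = 34*52 + 13
52 = 4*13 + 0
gcd = 13 and 13 | 8762, so solutions exist. Divide through by 13: 137x ≡ 674 (mod 1100).
Now find 137⁻¹ mod 1100:
1100 = 8×137 + 4
137 = 34×4 + 1
4 = 4×1 + 0
Back-substitute:
1 = 137 − 34·4
1 = −34·1100 + 273·137
So 137⁻¹ ≡ 273 (mod 1100).
Then x ≡ 273·674 ≡ 302 (mod 1100); the smallest non-negative solution is x = 302.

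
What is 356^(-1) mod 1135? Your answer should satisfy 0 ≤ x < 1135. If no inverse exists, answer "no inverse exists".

271

gcd(1135, 356) by repeated division:
1135 = 3·356 + 67
356 = 5·67 + 21
67 = 3·21 + 4
21 = 5·4 + 1
4 = 4·1 + 0
Since gcd(356, 1135) = 1, back-substitute to write 1 as a combination:
1 = 21 − 5·4
1 = −5·67 + 16·21
1 = 16·356 − 85·67
1 = −85·1135 + 271·356
So 356·271 ≡ 1 (mod 1135).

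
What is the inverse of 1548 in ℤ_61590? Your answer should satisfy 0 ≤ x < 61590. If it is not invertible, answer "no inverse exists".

Euclidean algorithm on 61590, 1548:
61590 = 39*1548 + 1218
1548 = 1*1218 + 330
1218 = 3*330 + 228
330 = 1*228 + 102
228 = 2*102 + 24
102 = 4*24 + 6
24 = 4*6 + 0
Since gcd = 6 > 1, 1548 is not a unit mod 61590.

no inverse exists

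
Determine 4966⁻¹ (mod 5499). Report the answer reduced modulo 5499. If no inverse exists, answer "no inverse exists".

Compute gcd(4966, 5499):
5499 = 1*4966 + 533
4966 = 9*533 + 169
533 = 3*169 + 26
169 = 6*26 + 13
26 = 2*13 + 0
gcd(4966, 5499) = 13 ≠ 1, so 4966 has no multiplicative inverse modulo 5499.

no inverse exists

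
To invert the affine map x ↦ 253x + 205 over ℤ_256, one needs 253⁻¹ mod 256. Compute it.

gcd(256, 253) by repeated division:
256 = 1·253 + 3
253 = 84·3 + 1
3 = 3·1 + 0
Since gcd(253, 256) = 1, back-substitute to write 1 as a combination:
1 = 253 − 84·3
1 = −84·256 + 85·253
So 253·85 ≡ 1 (mod 256).

85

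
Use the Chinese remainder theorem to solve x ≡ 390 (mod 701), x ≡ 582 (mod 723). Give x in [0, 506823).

Write x = 390 + 701·k. Then 701·k ≡ 582 − 390 ≡ 192 (mod 723).
Need 701⁻¹ mod 723. Extended Euclid on (723, 701):
723 = 1*701 + 22
701 = 31*22 + 19
22 = 1*19 + 3
19 = 6*3 + 1
3 = 3*1 + 0
Back-substitute:
1 = 19 − 6·3
1 = −6·22 + 7·19
1 = 7·701 − 223·22
1 = −223·723 + 230·701
701⁻¹ ≡ 230 (mod 723), so k ≡ 230·192 ≡ 57 (mod 723).
x = 390 + 701·57 = 40347.

40347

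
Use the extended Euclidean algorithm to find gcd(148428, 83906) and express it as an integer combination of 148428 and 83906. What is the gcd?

Euclidean algorithm:
148428 = 1·83906 + 64522
83906 = 1·64522 + 19384
64522 = 3·19384 + 6370
19384 = 3·6370 + 274
6370 = 23·274 + 68
274 = 4·68 + 2
68 = 34·2 + 0
gcd(148428, 83906) = 2.
Express as a combination:
2 = 274 − 4·68
2 = −4·6370 + 93·274
2 = 93·19384 − 283·6370
2 = −283·64522 + 942·19384
2 = 942·83906 − 1225·64522
2 = −1225·148428 + 2167·83906
So 2 = (-1225)·148428 + (2167)·83906.

2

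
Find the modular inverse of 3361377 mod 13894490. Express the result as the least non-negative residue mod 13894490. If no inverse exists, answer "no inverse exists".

Extended Euclidean algorithm:
13894490 = 4×3361377 + 448982
3361377 = 7×448982 + 218503
448982 = 2×218503 + 11976
218503 = 18×11976 + 2935
11976 = 4×2935 + 236
2935 = 12×236 + 103
236 = 2×103 + 30
103 = 3×30 + 13
30 = 2×13 + 4
13 = 3×4 + 1
4 = 4×1 + 0
The gcd is 1. Working backward:
1 = 13 − 3·4
1 = −3·30 + 7·13
1 = 7·103 − 24·30
1 = −24·236 + 55·103
1 = 55·2935 − 684·236
1 = −684·11976 + 2791·2935
1 = 2791·218503 − 50922·11976
1 = −50922·448982 + 104635·218503
1 = 104635·3361377 − 783367·448982
1 = −783367·13894490 + 3238103·3361377
So 3361377·3238103 ≡ 1 (mod 13894490).

3238103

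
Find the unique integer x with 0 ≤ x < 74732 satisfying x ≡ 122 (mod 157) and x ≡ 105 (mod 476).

Write x = 122 + 157·k. Then 157·k ≡ 105 − 122 ≡ 459 (mod 476).
Need 157⁻¹ mod 476. Extended Euclid on (476, 157):
476 = 3×157 + 5
157 = 31×5 + 2
5 = 2×2 + 1
2 = 2×1 + 0
Back-substitute:
1 = 5 − 2·2
1 = −2·157 + 63·5
1 = 63·476 − 191·157
157⁻¹ ≡ 285 (mod 476), so k ≡ 285·459 ≡ 391 (mod 476).
x = 122 + 157·391 = 61509.

61509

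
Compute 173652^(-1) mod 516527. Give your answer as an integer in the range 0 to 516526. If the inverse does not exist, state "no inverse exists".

gcd(516527, 173652) by repeated division:
516527 = 2×173652 + 169223
173652 = 1×169223 + 4429
169223 = 38×4429 + 921
4429 = 4×921 + 745
921 = 1×745 + 176
745 = 4×176 + 41
176 = 4×41 + 12
41 = 3×12 + 5
12 = 2×5 + 2
5 = 2×2 + 1
2 = 2×1 + 0
gcd = 1, so the inverse exists. Back-substitute:
1 = 5 − 2·2
1 = −2·12 + 5·5
1 = 5·41 − 17·12
1 = −17·176 + 73·41
1 = 73·745 − 309·176
1 = −309·921 + 382·745
1 = 382·4429 − 1837·921
1 = −1837·169223 + 70188·4429
1 = 70188·173652 − 72025·169223
1 = −72025·516527 + 214238·173652
So 173652·214238 ≡ 1 (mod 516527).

214238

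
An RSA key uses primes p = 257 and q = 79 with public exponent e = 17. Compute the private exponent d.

φ(n) = (p−1)(q−1) = 256·78 = 19968.
Need d with 17·d ≡ 1 (mod 19968). Apply the extended Euclidean algorithm:
19968 = 1174×17 + 10
17 = 1×10 + 7
10 = 1×7 + 3
7 = 2×3 + 1
3 = 3×1 + 0
Back-substitute:
1 = 7 − 2·3
1 = −2·10 + 3·7
1 = 3·17 − 5·10
1 = −5·19968 + 5873·17
So 17·5873 ≡ 1 (mod 19968), hence d = 5873.

5873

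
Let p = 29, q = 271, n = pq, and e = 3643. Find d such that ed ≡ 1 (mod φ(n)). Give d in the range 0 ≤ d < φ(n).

4387

φ(n) = (p−1)(q−1) = 28·270 = 7560.
Need d with 3643·d ≡ 1 (mod 7560). Apply the extended Euclidean algorithm:
7560 = 2·3643 + 274
3643 = 13·274 + 81
274 = 3·81 + 31
81 = 2·31 + 19
31 = 1·19 + 12
19 = 1·12 + 7
12 = 1·7 + 5
7 = 1·5 + 2
5 = 2·2 + 1
2 = 2·1 + 0
Back-substitute:
1 = 5 − 2·2
1 = −2·7 + 3·5
1 = 3·12 − 5·7
1 = −5·19 + 8·12
1 = 8·31 − 13·19
1 = −13·81 + 34·31
1 = 34·274 − 115·81
1 = −115·3643 + 1529·274
1 = 1529·7560 − 3173·3643
So 3643·(-3173) ≡ 1 (mod 7560), hence d ≡ -3173 ≡ 4387 (mod 7560).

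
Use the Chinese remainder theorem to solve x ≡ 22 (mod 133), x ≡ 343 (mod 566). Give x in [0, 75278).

Write x = 22 + 133·k. Then 133·k ≡ 343 − 22 ≡ 321 (mod 566).
Need 133⁻¹ mod 566. Extended Euclid on (566, 133):
566 = 4·133 + 34
133 = 3·34 + 31
34 = 1·31 + 3
31 = 10·3 + 1
3 = 3·1 + 0
Back-substitute:
1 = 31 − 10·3
1 = −10·34 + 11·31
1 = 11·133 − 43·34
1 = −43·566 + 183·133
133⁻¹ ≡ 183 (mod 566), so k ≡ 183·321 ≡ 445 (mod 566).
x = 22 + 133·445 = 59207.

59207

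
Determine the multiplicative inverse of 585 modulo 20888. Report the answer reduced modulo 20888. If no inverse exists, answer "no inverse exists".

Apply the Euclidean algorithm to 20888 and 585:
20888 = 35*585 + 413
585 = 1*413 + 172
413 = 2*172 + 69
172 = 2*69 + 34
69 = 2*34 + 1
34 = 34*1 + 0
Since gcd(585, 20888) = 1, back-substitute to write 1 as a combination:
1 = 69 − 2·34
1 = −2·172 + 5·69
1 = 5·413 − 12·172
1 = −12·585 + 17·413
1 = 17·20888 − 607·585
Hence 585⁻¹ ≡ -607 ≡ 20281 (mod 20888).

20281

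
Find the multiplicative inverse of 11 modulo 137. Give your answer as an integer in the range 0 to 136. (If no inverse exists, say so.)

Apply the Euclidean algorithm to 137 and 11:
137 = 12×11 + 5
11 = 2×5 + 1
5 = 5×1 + 0
Since gcd(11, 137) = 1, back-substitute to write 1 as a combination:
1 = 11 − 2·5
1 = −2·137 + 25·11
So 11·25 ≡ 1 (mod 137).

25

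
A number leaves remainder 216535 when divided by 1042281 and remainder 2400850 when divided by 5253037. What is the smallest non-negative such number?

Write x = 216535 + 1042281·k. Then 1042281·k ≡ 2400850 − 216535 ≡ 2184315 (mod 5253037).
Need 1042281⁻¹ mod 5253037. Extended Euclid on (5253037, 1042281):
5253037 = 5·1042281 + 41632
1042281 = 25·41632 + 1481
41632 = 28·1481 + 164
1481 = 9·164 + 5
164 = 32·5 + 4
5 = 1·4 + 1
4 = 4·1 + 0
Back-substitute:
1 = 5 − 4
1 = −164 + 33·5
1 = 33·1481 − 298·164
1 = −298·41632 + 8377·1481
1 = 8377·1042281 − 209723·41632
1 = −209723·5253037 + 1056992·1042281
1042281⁻¹ ≡ 1056992 (mod 5253037), so k ≡ 1056992·2184315 ≡ 4417351 (mod 5253037).
x = 216535 + 1042281·4417351 = 4604121234166.

4604121234166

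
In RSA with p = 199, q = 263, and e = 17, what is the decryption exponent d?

φ(n) = (p−1)(q−1) = 198·262 = 51876.
Need d with 17·d ≡ 1 (mod 51876). Apply the extended Euclidean algorithm:
51876 = 3051·17 + 9
17 = 1·9 + 8
9 = 1·8 + 1
8 = 8·1 + 0
Back-substitute:
1 = 9 − 8
1 = −17 + 2·9
1 = 2·51876 − 6103·17
So 17·(-6103) ≡ 1 (mod 51876), hence d ≡ -6103 ≡ 45773 (mod 51876).

45773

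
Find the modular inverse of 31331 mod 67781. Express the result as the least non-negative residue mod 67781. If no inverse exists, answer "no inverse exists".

gcd(67781, 31331) by repeated division:
67781 = 2*31331 + 5119
31331 = 6*5119 + 617
5119 = 8*617 + 183
617 = 3*183 + 68
183 = 2*68 + 47
68 = 1*47 + 21
47 = 2*21 + 5
21 = 4*5 + 1
5 = 5*1 + 0
Since gcd(31331, 67781) = 1, back-substitute to write 1 as a combination:
1 = 21 − 4·5
1 = −4·47 + 9·21
1 = 9·68 − 13·47
1 = −13·183 + 35·68
1 = 35·617 − 118·183
1 = −118·5119 + 979·617
1 = 979·31331 − 5992·5119
1 = −5992·67781 + 12963·31331
So 31331·12963 ≡ 1 (mod 67781).

12963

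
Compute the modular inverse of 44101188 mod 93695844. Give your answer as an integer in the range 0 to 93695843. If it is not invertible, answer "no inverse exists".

Compute gcd(44101188, 93695844):
93695844 = 2×44101188 + 5493468
44101188 = 8×5493468 + 153444
5493468 = 35×153444 + 122928
153444 = 1×122928 + 30516
122928 = 4×30516 + 864
30516 = 35×864 + 276
864 = 3×276 + 36
276 = 7×36 + 24
36 = 1×24 + 12
24 = 2×12 + 0
Since gcd = 12 > 1, 44101188 is not a unit mod 93695844.

no inverse exists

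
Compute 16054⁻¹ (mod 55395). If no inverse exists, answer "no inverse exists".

Extended Euclidean algorithm:
55395 = 3*16054 + 7233
16054 = 2*7233 + 1588
7233 = 4*1588 + 881
1588 = 1*881 + 707
881 = 1*707 + 174
707 = 4*174 + 11
174 = 15*11 + 9
11 = 1*9 + 2
9 = 4*2 + 1
2 = 2*1 + 0
The gcd is 1. Working backward:
1 = 9 − 4·2
1 = −4·11 + 5·9
1 = 5·174 − 79·11
1 = −79·707 + 321·174
1 = 321·881 − 400·707
1 = −400·1588 + 721·881
1 = 721·7233 − 3284·1588
1 = −3284·16054 + 7289·7233
1 = 7289·55395 − 25151·16054
Thus 16054·(-25151) ≡ 1 (mod 55395); reducing, -25151 mod 55395 = 30244.

30244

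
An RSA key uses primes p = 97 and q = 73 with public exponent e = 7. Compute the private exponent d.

φ(n) = (p−1)(q−1) = 96·72 = 6912.
Need d with 7·d ≡ 1 (mod 6912). Apply the extended Euclidean algorithm:
6912 = 987·7 + 3
7 = 2·3 + 1
3 = 3·1 + 0
Back-substitute:
1 = 7 − 2·3
1 = −2·6912 + 1975·7
So 7·1975 ≡ 1 (mod 6912), hence d = 1975.

1975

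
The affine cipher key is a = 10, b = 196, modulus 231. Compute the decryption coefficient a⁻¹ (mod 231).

208

Apply the Euclidean algorithm to 231 and 10:
231 = 23·10 + 1
10 = 10·1 + 0
gcd = 1, so the inverse exists. Back-substitute:
1 = 231 − 23·10
Hence 10⁻¹ ≡ -23 ≡ 208 (mod 231).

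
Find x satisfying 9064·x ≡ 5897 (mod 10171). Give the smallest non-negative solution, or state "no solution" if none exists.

3238

First find gcd(9064, 10171):
10171 = 1×9064 + 1107
9064 = 8×1107 + 208
1107 = 5×208 + 67
208 = 3×67 + 7
67 = 9×7 + 4
7 = 1×4 + 3
4 = 1×3 + 1
3 = 3×1 + 0
gcd = 1, so a unique solution mod 10171 exists.
Back-substitute for the Bézout coefficients:
1 = 4 − 3
1 = −7 + 2·4
1 = 2·67 − 19·7
1 = −19·208 + 59·67
1 = 59·1107 − 314·208
1 = −314·9064 + 2571·1107
1 = 2571·10171 − 2885·9064
So 9064·(-2885) ≡ 1 (mod 10171), giving 9064⁻¹ ≡ 7286.
x ≡ 9064⁻¹·5897 ≡ 7286·5897 ≡ 3238 (mod 10171).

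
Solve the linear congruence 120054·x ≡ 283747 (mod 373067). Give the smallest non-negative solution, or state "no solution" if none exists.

First find gcd(120054, 373067):
373067 = 3×120054 + 12905
120054 = 9×12905 + 3909
12905 = 3×3909 + 1178
3909 = 3×1178 + 375
1178 = 3×375 + 53
375 = 7×53 + 4
53 = 13×4 + 1
4 = 4×1 + 0
gcd = 1, so a unique solution mod 373067 exists.
Back-substitute for the Bézout coefficients:
1 = 53 − 13·4
1 = −13·375 + 92·53
1 = 92·1178 − 289·375
1 = −289·3909 + 959·1178
1 = 959·12905 − 3166·3909
1 = −3166·120054 + 29453·12905
1 = 29453·373067 − 91525·120054
So 120054·(-91525) ≡ 1 (mod 373067), giving 120054⁻¹ ≡ 281542.
x ≡ 120054⁻¹·283747 ≡ 281542·283747 ≡ 368896 (mod 373067).

368896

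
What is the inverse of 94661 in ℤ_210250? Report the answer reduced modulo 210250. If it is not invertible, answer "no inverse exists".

gcd(210250, 94661) by repeated division:
210250 = 2×94661 + 20928
94661 = 4×20928 + 10949
20928 = 1×10949 + 9979
10949 = 1×9979 + 970
9979 = 10×970 + 279
970 = 3×279 + 133
279 = 2×133 + 13
133 = 10×13 + 3
13 = 4×3 + 1
3 = 3×1 + 0
The gcd is 1. Working backward:
1 = 13 − 4·3
1 = −4·133 + 41·13
1 = 41·279 − 86·133
1 = −86·970 + 299·279
1 = 299·9979 − 3076·970
1 = −3076·10949 + 3375·9979
1 = 3375·20928 − 6451·10949
1 = −6451·94661 + 29179·20928
1 = 29179·210250 − 64809·94661
Thus 94661·(-64809) ≡ 1 (mod 210250); reducing, -64809 mod 210250 = 145441.

145441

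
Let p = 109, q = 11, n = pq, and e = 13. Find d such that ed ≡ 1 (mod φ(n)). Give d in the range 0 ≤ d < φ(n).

997

φ(n) = (p−1)(q−1) = 108·10 = 1080.
Need d with 13·d ≡ 1 (mod 1080). Apply the extended Euclidean algorithm:
1080 = 83*13 + 1
13 = 13*1 + 0
Back-substitute:
1 = 1080 − 83·13
So 13·(-83) ≡ 1 (mod 1080), hence d ≡ -83 ≡ 997 (mod 1080).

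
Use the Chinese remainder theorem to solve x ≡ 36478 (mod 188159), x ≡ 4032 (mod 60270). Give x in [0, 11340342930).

9700761882

Write x = 36478 + 188159·k. Then 188159·k ≡ 4032 − 36478 ≡ 27824 (mod 60270).
Need 188159⁻¹ mod 60270. Extended Euclid on (60270, 7349):
60270 = 8·7349 + 1478
7349 = 4·1478 + 1437
1478 = 1·1437 + 41
1437 = 35·41 + 2
41 = 20·2 + 1
2 = 2·1 + 0
Back-substitute:
1 = 41 − 20·2
1 = −20·1437 + 701·41
1 = 701·1478 − 721·1437
1 = −721·7349 + 3585·1478
1 = 3585·60270 − 29401·7349
188159⁻¹ ≡ 30869 (mod 60270), so k ≡ 30869·27824 ≡ 51556 (mod 60270).
x = 36478 + 188159·51556 = 9700761882.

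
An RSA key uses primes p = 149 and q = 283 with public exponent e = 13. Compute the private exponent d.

φ(n) = (p−1)(q−1) = 148·282 = 41736.
Need d with 13·d ≡ 1 (mod 41736). Apply the extended Euclidean algorithm:
41736 = 3210*13 + 6
13 = 2*6 + 1
6 = 6*1 + 0
Back-substitute:
1 = 13 − 2·6
1 = −2·41736 + 6421·13
So 13·6421 ≡ 1 (mod 41736), hence d = 6421.

6421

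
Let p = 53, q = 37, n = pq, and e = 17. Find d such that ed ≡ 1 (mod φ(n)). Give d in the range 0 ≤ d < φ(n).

881

φ(n) = (p−1)(q−1) = 52·36 = 1872.
Need d with 17·d ≡ 1 (mod 1872). Apply the extended Euclidean algorithm:
1872 = 110*17 + 2
17 = 8*2 + 1
2 = 2*1 + 0
Back-substitute:
1 = 17 − 8·2
1 = −8·1872 + 881·17
So 17·881 ≡ 1 (mod 1872), hence d = 881.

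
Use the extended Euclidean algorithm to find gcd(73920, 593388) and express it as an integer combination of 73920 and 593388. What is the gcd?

Euclidean algorithm:
593388 = 8·73920 + 2028
73920 = 36·2028 + 912
2028 = 2·912 + 204
912 = 4·204 + 96
204 = 2·96 + 12
96 = 8·12 + 0
gcd(73920, 593388) = 12.
Working backward:
12 = 204 − 2·96
12 = −2·912 + 9·204
12 = 9·2028 − 20·912
12 = −20·73920 + 729·2028
12 = 729·593388 − 5852·73920
So 12 = (729)·593388 + (-5852)·73920.

12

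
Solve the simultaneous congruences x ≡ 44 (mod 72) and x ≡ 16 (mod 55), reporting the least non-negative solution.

Write x = 44 + 72·k. Then 72·k ≡ 16 − 44 ≡ 27 (mod 55).
Need 72⁻¹ mod 55. Extended Euclid on (55, 17):
55 = 3·17 + 4
17 = 4·4 + 1
4 = 4·1 + 0
Back-substitute:
1 = 17 − 4·4
1 = −4·55 + 13·17
72⁻¹ ≡ 13 (mod 55), so k ≡ 13·27 ≡ 21 (mod 55).
x = 44 + 72·21 = 1556.

1556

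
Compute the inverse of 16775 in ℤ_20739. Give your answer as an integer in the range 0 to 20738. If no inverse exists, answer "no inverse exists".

Run Euclid on (20739, 16775):
20739 = 1·16775 + 3964
16775 = 4·3964 + 919
3964 = 4·919 + 288
919 = 3·288 + 55
288 = 5·55 + 13
55 = 4·13 + 3
13 = 4·3 + 1
3 = 3·1 + 0
Since gcd(16775, 20739) = 1, back-substitute to write 1 as a combination:
1 = 13 − 4·3
1 = −4·55 + 17·13
1 = 17·288 − 89·55
1 = −89·919 + 284·288
1 = 284·3964 − 1225·919
1 = −1225·16775 + 5184·3964
1 = 5184·20739 − 6409·16775
Hence 16775⁻¹ ≡ -6409 ≡ 14330 (mod 20739).

14330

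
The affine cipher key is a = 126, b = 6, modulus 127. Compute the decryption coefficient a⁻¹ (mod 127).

Extended Euclidean algorithm:
127 = 1×126 + 1
126 = 126×1 + 0
gcd = 1, so the inverse exists. Back-substitute:
1 = 127 − 126
Hence 126⁻¹ ≡ -1 ≡ 126 (mod 127).

126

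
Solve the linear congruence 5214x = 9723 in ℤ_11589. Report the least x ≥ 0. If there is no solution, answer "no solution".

First find gcd(5214, 11589):
11589 = 2·5214 + 1161
5214 = 4·1161 + 570
1161 = 2·570 + 21
570 = 27·21 + 3
21 = 7·3 + 0
gcd = 3 and 3 | 9723, so solutions exist. Divide through by 3: 1738x ≡ 3241 (mod 3863).
Now find 1738⁻¹ mod 3863:
3863 = 2×1738 + 387
1738 = 4×387 + 190
387 = 2×190 + 7
190 = 27×7 + 1
7 = 7×1 + 0
Back-substitute:
1 = 190 − 27·7
1 = −27·387 + 55·190
1 = 55·1738 − 247·387
1 = −247·3863 + 549·1738
So 1738⁻¹ ≡ 549 (mod 3863).
Then x ≡ 549·3241 ≡ 2329 (mod 3863); the smallest non-negative solution is x = 2329.

2329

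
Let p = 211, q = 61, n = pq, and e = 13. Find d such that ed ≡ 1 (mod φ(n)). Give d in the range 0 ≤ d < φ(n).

φ(n) = (p−1)(q−1) = 210·60 = 12600.
Need d with 13·d ≡ 1 (mod 12600). Apply the extended Euclidean algorithm:
12600 = 969·13 + 3
13 = 4·3 + 1
3 = 3·1 + 0
Back-substitute:
1 = 13 − 4·3
1 = −4·12600 + 3877·13
So 13·3877 ≡ 1 (mod 12600), hence d = 3877.

3877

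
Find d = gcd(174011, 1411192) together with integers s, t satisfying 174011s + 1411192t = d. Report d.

Apply Euclid's algorithm to 1411192 and 174011:
1411192 = 8·174011 + 19104
174011 = 9·19104 + 2075
19104 = 9·2075 + 429
2075 = 4·429 + 359
429 = 1·359 + 70
359 = 5·70 + 9
70 = 7·9 + 7
9 = 1·7 + 2
7 = 3·2 + 1
2 = 2·1 + 0
gcd(174011, 1411192) = 1.
Express as a combination:
1 = 7 − 3·2
1 = −3·9 + 4·7
1 = 4·70 − 31·9
1 = −31·359 + 159·70
1 = 159·429 − 190·359
1 = −190·2075 + 919·429
1 = 919·19104 − 8461·2075
1 = −8461·174011 + 77068·19104
1 = 77068·1411192 − 625005·174011
So 1 = (77068)·1411192 + (-625005)·174011.

1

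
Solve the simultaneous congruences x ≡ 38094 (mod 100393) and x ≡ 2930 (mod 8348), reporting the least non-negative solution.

493570082

Write x = 38094 + 100393·k. Then 100393·k ≡ 2930 − 38094 ≡ 6576 (mod 8348).
Need 100393⁻¹ mod 8348. Extended Euclid on (8348, 217):
8348 = 38*217 + 102
217 = 2*102 + 13
102 = 7*13 + 11
13 = 1*11 + 2
11 = 5*2 + 1
2 = 2*1 + 0
Back-substitute:
1 = 11 − 5·2
1 = −5·13 + 6·11
1 = 6·102 − 47·13
1 = −47·217 + 100·102
1 = 100·8348 − 3847·217
100393⁻¹ ≡ 4501 (mod 8348), so k ≡ 4501·6576 ≡ 4916 (mod 8348).
x = 38094 + 100393·4916 = 493570082.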